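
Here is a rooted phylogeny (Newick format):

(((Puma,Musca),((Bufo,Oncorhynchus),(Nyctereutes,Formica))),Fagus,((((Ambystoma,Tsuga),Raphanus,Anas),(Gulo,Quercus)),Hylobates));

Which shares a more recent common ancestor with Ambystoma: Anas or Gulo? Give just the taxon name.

Anas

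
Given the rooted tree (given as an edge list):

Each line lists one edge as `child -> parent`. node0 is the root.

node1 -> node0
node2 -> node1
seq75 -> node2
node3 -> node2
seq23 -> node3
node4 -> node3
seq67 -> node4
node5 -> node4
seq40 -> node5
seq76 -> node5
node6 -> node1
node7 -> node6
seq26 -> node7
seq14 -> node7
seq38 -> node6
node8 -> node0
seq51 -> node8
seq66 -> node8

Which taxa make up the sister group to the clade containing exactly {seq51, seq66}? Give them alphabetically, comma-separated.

The clade containing exactly {seq51, seq66} attaches directly to the root of the tree.
The other lineage descending from that same node — the sister group — is ((seq75,(seq23,(seq67,(seq40,seq76)))),((seq26,seq14),seq38)); its 8 tips in alphabetical order are the answer.

seq14, seq23, seq26, seq38, seq40, seq67, seq75, seq76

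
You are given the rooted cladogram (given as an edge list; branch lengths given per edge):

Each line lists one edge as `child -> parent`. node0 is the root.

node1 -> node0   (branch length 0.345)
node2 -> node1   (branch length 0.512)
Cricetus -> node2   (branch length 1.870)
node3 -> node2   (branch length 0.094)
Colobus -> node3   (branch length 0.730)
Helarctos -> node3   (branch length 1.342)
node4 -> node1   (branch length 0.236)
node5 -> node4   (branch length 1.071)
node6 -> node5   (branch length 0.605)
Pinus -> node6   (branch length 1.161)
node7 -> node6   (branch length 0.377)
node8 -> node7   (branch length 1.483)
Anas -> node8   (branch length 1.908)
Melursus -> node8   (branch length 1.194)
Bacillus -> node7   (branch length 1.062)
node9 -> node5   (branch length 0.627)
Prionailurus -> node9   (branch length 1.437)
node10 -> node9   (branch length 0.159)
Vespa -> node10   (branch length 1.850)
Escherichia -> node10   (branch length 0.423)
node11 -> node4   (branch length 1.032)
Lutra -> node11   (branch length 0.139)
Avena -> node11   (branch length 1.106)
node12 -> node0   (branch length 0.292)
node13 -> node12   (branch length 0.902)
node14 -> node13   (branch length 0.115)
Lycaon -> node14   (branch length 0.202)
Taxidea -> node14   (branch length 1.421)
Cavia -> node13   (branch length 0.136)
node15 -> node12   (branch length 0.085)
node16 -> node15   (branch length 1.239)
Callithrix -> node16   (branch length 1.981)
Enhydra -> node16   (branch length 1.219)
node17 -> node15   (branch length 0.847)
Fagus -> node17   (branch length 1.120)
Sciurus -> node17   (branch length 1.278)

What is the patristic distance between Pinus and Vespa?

The path runs Pinus → … → MRCA → … → Vespa; the MRCA is the node subtending ((Pinus,((Anas,Melursus),Bacillus)),(Prionailurus,(Vespa,Escherichia))).
Branch lengths along that path: 1.161 + 0.605 + 0.627 + 0.159 + 1.850 = 4.402.

4.402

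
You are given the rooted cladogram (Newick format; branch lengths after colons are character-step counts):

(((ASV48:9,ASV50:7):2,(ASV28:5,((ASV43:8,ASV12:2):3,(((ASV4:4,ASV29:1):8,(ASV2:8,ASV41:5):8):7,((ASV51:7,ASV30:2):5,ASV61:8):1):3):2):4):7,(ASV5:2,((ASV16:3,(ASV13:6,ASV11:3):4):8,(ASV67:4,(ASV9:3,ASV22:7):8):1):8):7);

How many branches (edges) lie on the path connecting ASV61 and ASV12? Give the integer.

The MRCA of ASV61 and ASV12 is the node subtending ((ASV43,ASV12),(((ASV4,ASV29),(ASV2,ASV41)),((ASV51,ASV30),ASV61))).
From ASV61 up to that node: 3 branches. From ASV12 up to the same node: 2 branches. Total: 3 + 2 = 5.

5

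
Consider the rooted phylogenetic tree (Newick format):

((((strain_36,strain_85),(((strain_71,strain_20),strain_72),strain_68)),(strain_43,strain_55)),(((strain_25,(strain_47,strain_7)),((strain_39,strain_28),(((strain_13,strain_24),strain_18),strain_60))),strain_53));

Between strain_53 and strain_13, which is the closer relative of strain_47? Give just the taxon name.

The MRCA of strain_47 and strain_13 subtends ((strain_25,(strain_47,strain_7)),((strain_39,strain_28),(((strain_13,strain_24),strain_18),strain_60))) (9 taxa).
The MRCA of strain_47 and strain_53 subtends (((strain_25,(strain_47,strain_7)),((strain_39,strain_28),(((strain_13,strain_24),strain_18),strain_60))),strain_53) (10 taxa).
The first is nested inside the second, so strain_47 shares a more recent common ancestor with strain_13.

strain_13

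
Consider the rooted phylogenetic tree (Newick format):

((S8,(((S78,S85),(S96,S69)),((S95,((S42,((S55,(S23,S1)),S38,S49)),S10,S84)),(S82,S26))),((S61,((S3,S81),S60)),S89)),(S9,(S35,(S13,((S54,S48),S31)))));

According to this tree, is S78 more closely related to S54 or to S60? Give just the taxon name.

S60

The MRCA of S78 and S60 subtends (S8,(((S78,S85),(S96,S69)),((S95,((S42,((S55,(S23,S1)),S38,S49)),S10,S84)),(S82,S26))),((S61,((S3,S81),S60)),S89)) (21 taxa).
The MRCA of S78 and S54 is the root, subtending the entire tree (27 taxa).
The first is nested inside the second, so S78 shares a more recent common ancestor with S60.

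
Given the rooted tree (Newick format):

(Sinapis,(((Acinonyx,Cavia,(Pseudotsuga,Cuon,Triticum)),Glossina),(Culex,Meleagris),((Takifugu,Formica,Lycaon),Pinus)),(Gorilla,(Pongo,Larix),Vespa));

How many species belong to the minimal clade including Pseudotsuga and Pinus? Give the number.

12

The MRCA of Pseudotsuga and Pinus is the node subtending (((Acinonyx,Cavia,(Pseudotsuga,Cuon,Triticum)),Glossina),(Culex,Meleagris),((Takifugu,Formica,Lycaon),Pinus)).
That clade contains 12 terminal taxa: Acinonyx, Cavia, Culex, Cuon, Formica, Glossina, Lycaon, Meleagris, Pinus, Pseudotsuga, Takifugu, Triticum.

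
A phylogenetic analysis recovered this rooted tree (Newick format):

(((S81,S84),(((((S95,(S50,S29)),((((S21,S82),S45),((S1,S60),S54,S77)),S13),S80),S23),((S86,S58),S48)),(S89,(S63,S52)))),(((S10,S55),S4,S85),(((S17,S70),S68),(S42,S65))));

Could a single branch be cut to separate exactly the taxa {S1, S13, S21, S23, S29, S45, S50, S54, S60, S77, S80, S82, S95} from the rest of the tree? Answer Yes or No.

The most recent common ancestor of these taxa subtends (((S95,(S50,S29)),((((S21,S82),S45),((S1,S60),S54,S77)),S13),S80),S23).
That clade has exactly 13 tips — every listed taxon and nothing else — so the group is monophyletic.

Yes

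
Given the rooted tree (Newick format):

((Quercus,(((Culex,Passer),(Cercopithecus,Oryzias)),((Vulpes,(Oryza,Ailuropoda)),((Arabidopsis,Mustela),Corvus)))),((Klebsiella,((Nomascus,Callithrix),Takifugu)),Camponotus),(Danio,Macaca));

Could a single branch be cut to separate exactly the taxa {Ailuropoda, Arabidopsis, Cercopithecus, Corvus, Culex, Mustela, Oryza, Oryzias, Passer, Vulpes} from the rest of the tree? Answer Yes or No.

Yes

The most recent common ancestor of these taxa subtends (((Culex,Passer),(Cercopithecus,Oryzias)),((Vulpes,(Oryza,Ailuropoda)),((Arabidopsis,Mustela),Corvus))).
That clade has exactly 10 tips — every listed taxon and nothing else — so the group is monophyletic.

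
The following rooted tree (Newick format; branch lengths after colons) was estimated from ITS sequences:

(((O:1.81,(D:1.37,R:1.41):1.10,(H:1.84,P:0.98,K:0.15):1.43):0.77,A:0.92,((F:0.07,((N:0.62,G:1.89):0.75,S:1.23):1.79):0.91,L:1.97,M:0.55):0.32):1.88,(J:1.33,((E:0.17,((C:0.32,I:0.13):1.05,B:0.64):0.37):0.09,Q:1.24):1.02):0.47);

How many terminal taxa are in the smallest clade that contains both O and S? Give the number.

The MRCA of O and S is the node subtending ((O,(D,R),(H,P,K)),A,((F,((N,G),S)),L,M)).
That clade contains 13 terminal taxa: A, D, F, G, H, K, L, M, N, O, P, R, S.

13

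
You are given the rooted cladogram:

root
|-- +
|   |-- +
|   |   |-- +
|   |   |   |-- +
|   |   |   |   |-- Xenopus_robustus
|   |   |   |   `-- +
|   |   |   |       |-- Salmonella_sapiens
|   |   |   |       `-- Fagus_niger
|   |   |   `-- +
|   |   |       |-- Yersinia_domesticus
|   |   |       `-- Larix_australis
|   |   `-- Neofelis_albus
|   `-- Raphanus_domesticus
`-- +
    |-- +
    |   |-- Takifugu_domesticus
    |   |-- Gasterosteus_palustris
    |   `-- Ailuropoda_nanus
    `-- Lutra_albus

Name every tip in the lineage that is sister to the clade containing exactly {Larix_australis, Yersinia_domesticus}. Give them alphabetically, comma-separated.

Fagus_niger, Salmonella_sapiens, Xenopus_robustus

The clade containing exactly {Larix_australis, Yersinia_domesticus} attaches to the tree at the node subtending ((Xenopus_robustus,(Salmonella_sapiens,Fagus_niger)),(Yersinia_domesticus,Larix_australis)).
The other lineage descending from that same node — the sister group — is (Xenopus_robustus,(Salmonella_sapiens,Fagus_niger)); its 3 tips in alphabetical order are the answer.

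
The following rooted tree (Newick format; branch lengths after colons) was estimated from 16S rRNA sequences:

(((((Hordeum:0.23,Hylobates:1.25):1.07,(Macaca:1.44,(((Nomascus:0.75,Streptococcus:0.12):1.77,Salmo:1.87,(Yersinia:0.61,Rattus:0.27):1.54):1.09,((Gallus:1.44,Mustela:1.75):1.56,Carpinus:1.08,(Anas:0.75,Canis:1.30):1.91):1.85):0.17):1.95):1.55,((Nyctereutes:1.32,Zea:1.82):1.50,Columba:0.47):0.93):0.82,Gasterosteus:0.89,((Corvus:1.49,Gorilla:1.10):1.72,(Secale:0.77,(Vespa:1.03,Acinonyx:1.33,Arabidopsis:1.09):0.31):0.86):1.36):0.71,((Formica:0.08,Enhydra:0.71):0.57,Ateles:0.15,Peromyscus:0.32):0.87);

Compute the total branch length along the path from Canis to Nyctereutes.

The path runs Canis → … → MRCA → … → Nyctereutes; the MRCA is the node subtending (((Hordeum,Hylobates),(Macaca,(((Nomascus,Streptococcus),Salmo,(Yersinia,Rattus)),((Gallus,Mustela),Carpinus,(Anas,Canis))))),((Nyctereutes,Zea),Columba)).
Branch lengths along that path: 1.30 + 1.91 + 1.85 + 0.17 + 1.95 + 1.55 + 0.93 + 1.50 + 1.32 = 12.48.

12.48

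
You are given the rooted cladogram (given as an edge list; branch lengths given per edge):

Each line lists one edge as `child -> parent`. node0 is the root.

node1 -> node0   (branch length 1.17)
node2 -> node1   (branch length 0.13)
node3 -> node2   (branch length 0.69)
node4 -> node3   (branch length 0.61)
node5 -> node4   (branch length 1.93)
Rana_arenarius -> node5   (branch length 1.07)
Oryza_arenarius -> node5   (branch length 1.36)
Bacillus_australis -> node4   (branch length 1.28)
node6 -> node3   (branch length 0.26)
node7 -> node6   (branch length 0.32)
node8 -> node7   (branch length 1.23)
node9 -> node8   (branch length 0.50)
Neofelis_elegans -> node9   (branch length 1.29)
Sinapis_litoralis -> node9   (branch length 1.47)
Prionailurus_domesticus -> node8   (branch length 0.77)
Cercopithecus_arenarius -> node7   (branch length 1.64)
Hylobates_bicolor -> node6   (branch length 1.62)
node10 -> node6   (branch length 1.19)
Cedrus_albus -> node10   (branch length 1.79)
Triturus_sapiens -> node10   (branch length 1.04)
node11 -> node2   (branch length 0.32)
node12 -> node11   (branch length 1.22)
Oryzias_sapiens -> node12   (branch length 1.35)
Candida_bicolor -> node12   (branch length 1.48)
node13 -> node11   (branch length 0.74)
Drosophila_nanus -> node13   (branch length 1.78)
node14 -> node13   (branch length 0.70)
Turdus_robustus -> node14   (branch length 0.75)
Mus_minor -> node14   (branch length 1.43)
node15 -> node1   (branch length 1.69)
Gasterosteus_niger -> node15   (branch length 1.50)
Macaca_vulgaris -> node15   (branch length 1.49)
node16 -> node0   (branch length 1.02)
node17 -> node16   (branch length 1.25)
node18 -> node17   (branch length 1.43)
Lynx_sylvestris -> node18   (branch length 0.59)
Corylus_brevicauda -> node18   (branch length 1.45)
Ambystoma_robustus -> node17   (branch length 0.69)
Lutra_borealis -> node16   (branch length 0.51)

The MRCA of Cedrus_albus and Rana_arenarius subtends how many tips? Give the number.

The MRCA of Cedrus_albus and Rana_arenarius is the node subtending (((Rana_arenarius,Oryza_arenarius),Bacillus_australis),((((Neofelis_elegans,Sinapis_litoralis),Prionailurus_domesticus),Cercopithecus_arenarius),Hylobates_bicolor,(Cedrus_albus,Triturus_sapiens))).
That clade contains 10 terminal taxa: Bacillus_australis, Cedrus_albus, Cercopithecus_arenarius, Hylobates_bicolor, Neofelis_elegans, Oryza_arenarius, Prionailurus_domesticus, Rana_arenarius, Sinapis_litoralis, Triturus_sapiens.

10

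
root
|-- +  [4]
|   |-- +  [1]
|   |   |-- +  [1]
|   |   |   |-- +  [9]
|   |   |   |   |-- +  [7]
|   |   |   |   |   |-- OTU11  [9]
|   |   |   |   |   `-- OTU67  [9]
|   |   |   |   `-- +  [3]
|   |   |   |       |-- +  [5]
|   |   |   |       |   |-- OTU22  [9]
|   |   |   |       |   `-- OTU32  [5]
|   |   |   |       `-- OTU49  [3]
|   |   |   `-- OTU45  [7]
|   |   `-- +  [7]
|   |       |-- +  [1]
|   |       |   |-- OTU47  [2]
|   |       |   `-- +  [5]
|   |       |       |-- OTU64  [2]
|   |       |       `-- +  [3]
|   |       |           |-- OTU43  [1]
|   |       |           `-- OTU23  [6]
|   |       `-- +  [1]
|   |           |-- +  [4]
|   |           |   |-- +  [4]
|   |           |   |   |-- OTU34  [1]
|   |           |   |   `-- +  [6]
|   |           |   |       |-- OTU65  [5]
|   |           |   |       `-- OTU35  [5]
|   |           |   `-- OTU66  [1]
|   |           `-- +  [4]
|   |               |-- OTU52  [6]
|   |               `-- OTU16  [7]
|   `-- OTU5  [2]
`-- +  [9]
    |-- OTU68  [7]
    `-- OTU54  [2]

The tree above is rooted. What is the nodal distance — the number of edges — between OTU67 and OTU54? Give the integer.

8

The MRCA of OTU67 and OTU54 is the root of the tree.
From OTU67 up to that node: 6 branches. From OTU54 up to the same node: 2 branches. Total: 6 + 2 = 8.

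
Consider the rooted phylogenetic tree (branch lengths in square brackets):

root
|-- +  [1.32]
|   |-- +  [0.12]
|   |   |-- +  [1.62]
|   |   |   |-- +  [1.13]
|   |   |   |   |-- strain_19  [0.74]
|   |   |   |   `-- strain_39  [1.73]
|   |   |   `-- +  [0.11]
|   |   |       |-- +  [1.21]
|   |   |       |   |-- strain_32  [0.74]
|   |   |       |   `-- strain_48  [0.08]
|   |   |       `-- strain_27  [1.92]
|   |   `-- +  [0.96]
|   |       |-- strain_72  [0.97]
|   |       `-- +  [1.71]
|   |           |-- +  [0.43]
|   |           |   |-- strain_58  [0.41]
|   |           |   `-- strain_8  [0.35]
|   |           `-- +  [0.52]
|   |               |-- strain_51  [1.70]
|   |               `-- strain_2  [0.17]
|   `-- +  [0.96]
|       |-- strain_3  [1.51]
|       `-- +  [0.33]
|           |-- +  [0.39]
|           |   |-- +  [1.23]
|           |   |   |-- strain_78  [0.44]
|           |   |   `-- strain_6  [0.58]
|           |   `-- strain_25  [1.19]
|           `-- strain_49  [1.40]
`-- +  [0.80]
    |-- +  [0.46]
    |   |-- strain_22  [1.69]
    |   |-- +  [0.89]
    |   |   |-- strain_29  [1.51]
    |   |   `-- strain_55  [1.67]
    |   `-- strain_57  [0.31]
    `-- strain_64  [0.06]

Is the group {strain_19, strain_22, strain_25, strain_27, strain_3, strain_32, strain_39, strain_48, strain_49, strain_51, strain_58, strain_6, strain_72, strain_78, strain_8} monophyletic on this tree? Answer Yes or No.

The MRCA of the listed taxa is the root, so the smallest clade containing them is the whole tree.
That clade also contains strain_2, strain_29, strain_55, strain_57, strain_64, which are not in the proposed group, so the group is not monophyletic.

No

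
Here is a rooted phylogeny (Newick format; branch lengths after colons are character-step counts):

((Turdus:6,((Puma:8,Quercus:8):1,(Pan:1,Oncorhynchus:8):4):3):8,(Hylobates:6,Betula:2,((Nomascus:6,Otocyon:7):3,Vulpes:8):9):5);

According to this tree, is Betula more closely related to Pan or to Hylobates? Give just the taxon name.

The MRCA of Betula and Hylobates subtends (Hylobates,Betula,((Nomascus,Otocyon),Vulpes)) (5 taxa).
The MRCA of Betula and Pan is the root, subtending the entire tree (10 taxa).
The first is nested inside the second, so Betula shares a more recent common ancestor with Hylobates.

Hylobates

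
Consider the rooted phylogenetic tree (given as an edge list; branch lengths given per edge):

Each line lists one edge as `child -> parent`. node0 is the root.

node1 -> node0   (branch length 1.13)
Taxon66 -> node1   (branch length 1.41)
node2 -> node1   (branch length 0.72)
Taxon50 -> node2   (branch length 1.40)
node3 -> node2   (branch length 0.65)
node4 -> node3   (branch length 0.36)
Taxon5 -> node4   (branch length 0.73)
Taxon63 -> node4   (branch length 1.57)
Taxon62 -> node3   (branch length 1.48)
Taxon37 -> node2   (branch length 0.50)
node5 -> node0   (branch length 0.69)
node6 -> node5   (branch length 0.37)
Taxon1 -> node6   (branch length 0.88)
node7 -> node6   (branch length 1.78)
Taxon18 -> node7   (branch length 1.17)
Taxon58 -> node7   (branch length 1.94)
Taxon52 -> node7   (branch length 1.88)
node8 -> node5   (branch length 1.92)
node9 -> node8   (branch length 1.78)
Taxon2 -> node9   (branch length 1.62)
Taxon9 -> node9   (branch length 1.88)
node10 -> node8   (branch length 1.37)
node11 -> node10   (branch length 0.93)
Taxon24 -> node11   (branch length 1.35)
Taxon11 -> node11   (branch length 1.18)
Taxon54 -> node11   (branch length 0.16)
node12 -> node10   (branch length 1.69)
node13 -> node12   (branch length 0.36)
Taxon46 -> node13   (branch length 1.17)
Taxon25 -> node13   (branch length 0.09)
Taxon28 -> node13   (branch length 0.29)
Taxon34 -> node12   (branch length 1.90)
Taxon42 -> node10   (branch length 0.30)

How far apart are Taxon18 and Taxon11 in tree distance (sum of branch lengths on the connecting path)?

The path runs Taxon18 → … → MRCA → … → Taxon11; the MRCA is the node subtending ((Taxon1,(Taxon18,Taxon58,Taxon52)),((Taxon2,Taxon9),((Taxon24,Taxon11,Taxon54),((Taxon46,Taxon25,Taxon28),Taxon34),Taxon42))).
Branch lengths along that path: 1.17 + 1.78 + 0.37 + 1.92 + 1.37 + 0.93 + 1.18 = 8.72.

8.72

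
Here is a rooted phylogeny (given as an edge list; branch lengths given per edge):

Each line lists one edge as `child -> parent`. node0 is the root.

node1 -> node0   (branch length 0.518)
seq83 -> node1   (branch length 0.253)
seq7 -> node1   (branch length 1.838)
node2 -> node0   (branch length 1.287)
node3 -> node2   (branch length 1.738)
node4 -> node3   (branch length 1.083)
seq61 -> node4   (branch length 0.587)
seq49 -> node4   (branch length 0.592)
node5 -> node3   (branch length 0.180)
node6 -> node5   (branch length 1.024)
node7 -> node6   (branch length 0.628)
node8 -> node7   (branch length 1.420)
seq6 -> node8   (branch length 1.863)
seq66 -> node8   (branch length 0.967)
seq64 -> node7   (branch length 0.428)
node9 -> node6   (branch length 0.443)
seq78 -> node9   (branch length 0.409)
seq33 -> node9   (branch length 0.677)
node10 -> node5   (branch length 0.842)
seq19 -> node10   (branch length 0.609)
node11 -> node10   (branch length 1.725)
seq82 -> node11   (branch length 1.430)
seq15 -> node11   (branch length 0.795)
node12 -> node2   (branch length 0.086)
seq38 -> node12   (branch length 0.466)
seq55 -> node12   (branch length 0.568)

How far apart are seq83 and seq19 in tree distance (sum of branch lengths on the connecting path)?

5.427

The path runs seq83 → … → MRCA → … → seq19; the MRCA is the root of the tree.
Branch lengths along that path: 0.253 + 0.518 + 1.287 + 1.738 + 0.180 + 0.842 + 0.609 = 5.427.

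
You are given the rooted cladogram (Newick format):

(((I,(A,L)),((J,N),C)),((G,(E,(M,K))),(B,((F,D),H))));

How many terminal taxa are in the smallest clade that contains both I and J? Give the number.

6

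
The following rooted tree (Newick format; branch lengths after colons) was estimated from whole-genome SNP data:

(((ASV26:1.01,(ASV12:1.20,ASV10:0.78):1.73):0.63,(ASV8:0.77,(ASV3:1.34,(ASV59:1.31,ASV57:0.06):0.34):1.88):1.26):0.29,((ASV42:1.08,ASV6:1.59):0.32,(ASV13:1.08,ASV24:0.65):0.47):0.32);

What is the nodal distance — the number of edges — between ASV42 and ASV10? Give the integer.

The MRCA of ASV42 and ASV10 is the root of the tree.
From ASV42 up to that node: 3 branches. From ASV10 up to the same node: 4 branches. Total: 3 + 4 = 7.

7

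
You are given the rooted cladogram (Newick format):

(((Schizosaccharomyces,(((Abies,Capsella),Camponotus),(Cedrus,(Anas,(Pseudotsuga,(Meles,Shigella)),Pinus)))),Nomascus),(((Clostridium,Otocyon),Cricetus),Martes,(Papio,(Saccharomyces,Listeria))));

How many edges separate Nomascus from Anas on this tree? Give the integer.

The MRCA of Nomascus and Anas is the node subtending ((Schizosaccharomyces,(((Abies,Capsella),Camponotus),(Cedrus,(Anas,(Pseudotsuga,(Meles,Shigella)),Pinus)))),Nomascus).
From Nomascus up to that node: 1 branch. From Anas up to the same node: 5 branches. Total: 1 + 5 = 6.

6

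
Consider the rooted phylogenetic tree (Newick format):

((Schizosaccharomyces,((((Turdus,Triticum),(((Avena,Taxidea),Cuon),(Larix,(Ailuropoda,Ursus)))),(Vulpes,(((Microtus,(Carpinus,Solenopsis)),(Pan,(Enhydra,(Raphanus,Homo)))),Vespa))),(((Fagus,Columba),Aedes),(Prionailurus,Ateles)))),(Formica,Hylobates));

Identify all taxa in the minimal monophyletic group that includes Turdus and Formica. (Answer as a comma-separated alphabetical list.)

Tracing Turdus: it sits inside (Turdus,Triticum).
Tracing Formica: it sits inside (Formica,Hylobates).
The smallest clade enclosing both is the whole tree (their MRCA is the root), so the answer is all 25 tips in alphabetical order.

Aedes, Ailuropoda, Ateles, Avena, Carpinus, Columba, Cuon, Enhydra, Fagus, Formica, Homo, Hylobates, Larix, Microtus, Pan, Prionailurus, Raphanus, Schizosaccharomyces, Solenopsis, Taxidea, Triticum, Turdus, Ursus, Vespa, Vulpes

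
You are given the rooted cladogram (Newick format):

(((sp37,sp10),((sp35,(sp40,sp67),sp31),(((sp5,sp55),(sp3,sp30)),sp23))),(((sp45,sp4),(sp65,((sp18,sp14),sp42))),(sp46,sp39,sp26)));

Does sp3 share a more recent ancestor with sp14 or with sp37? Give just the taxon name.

sp37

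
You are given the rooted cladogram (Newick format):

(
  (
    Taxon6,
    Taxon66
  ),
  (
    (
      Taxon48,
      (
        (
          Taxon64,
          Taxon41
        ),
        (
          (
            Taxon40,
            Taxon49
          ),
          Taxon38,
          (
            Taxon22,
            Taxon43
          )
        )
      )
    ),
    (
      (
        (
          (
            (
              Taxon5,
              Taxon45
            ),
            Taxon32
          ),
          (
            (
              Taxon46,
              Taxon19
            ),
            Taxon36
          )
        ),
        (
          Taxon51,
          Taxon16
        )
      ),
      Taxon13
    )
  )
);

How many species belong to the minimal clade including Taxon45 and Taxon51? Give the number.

8

The MRCA of Taxon45 and Taxon51 is the node subtending ((((Taxon5,Taxon45),Taxon32),((Taxon46,Taxon19),Taxon36)),(Taxon51,Taxon16)).
That clade contains 8 terminal taxa: Taxon16, Taxon19, Taxon32, Taxon36, Taxon45, Taxon46, Taxon5, Taxon51.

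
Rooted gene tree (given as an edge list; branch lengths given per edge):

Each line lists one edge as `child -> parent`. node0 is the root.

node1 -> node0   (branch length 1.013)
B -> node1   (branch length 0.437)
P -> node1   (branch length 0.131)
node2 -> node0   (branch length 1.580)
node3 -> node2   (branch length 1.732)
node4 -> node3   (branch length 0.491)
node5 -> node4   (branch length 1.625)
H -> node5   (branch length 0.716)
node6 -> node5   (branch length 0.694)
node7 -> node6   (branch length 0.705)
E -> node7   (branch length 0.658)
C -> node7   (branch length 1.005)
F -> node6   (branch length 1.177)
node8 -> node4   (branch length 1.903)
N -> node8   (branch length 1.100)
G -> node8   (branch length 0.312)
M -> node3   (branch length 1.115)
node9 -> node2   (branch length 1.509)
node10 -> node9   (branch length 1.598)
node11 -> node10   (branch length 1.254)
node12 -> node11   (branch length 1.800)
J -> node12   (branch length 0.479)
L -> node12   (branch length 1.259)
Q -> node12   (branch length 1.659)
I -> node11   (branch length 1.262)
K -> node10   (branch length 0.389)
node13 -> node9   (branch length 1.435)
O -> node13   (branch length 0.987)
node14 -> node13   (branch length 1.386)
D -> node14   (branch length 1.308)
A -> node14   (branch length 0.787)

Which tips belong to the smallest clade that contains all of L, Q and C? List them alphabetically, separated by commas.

A, C, D, E, F, G, H, I, J, K, L, M, N, O, Q

Tracing L: it sits inside (J,L,Q).
Tracing Q: it sits inside (J,L,Q).
Tracing C: it sits inside (E,C).
The smallest clade enclosing all 3 is ((((H,((E,C),F)),(N,G)),M),((((J,L,Q),I),K),(O,(D,A)))); the answer is its 15 terminal taxa in alphabetical order.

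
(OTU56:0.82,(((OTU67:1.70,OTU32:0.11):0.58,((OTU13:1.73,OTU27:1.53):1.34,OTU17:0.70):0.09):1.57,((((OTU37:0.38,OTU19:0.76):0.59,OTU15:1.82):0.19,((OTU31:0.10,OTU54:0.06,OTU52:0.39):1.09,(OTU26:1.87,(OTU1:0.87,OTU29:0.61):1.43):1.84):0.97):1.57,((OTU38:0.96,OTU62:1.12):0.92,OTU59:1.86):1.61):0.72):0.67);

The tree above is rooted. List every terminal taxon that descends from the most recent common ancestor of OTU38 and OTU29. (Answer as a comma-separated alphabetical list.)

OTU1, OTU15, OTU19, OTU26, OTU29, OTU31, OTU37, OTU38, OTU52, OTU54, OTU59, OTU62

Tracing OTU38: it sits inside (OTU38,OTU62).
Tracing OTU29: it sits inside (OTU1,OTU29).
The smallest clade enclosing both is ((((OTU37,OTU19),OTU15),((OTU31,OTU54,OTU52),(OTU26,(OTU1,OTU29)))),((OTU38,OTU62),OTU59)); the answer is its 12 terminal taxa in alphabetical order.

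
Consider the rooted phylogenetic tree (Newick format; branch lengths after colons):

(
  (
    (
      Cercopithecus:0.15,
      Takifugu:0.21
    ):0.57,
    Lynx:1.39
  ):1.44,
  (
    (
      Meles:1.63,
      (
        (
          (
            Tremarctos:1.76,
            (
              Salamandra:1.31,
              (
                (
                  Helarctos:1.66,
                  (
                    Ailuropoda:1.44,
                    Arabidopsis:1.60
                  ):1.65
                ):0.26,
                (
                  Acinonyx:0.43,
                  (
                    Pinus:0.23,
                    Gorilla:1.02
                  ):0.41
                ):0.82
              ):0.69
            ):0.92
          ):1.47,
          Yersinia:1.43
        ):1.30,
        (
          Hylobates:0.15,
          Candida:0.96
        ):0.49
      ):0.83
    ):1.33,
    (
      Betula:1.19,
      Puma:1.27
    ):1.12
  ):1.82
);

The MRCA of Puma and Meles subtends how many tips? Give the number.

14

The MRCA of Puma and Meles is the node subtending ((Meles,(((Tremarctos,(Salamandra,((Helarctos,(Ailuropoda,Arabidopsis)),(Acinonyx,(Pinus,Gorilla))))),Yersinia),(Hylobates,Candida))),(Betula,Puma)).
That clade contains 14 terminal taxa: Acinonyx, Ailuropoda, Arabidopsis, Betula, Candida, Gorilla, Helarctos, Hylobates, Meles, Pinus, Puma, Salamandra, Tremarctos, Yersinia.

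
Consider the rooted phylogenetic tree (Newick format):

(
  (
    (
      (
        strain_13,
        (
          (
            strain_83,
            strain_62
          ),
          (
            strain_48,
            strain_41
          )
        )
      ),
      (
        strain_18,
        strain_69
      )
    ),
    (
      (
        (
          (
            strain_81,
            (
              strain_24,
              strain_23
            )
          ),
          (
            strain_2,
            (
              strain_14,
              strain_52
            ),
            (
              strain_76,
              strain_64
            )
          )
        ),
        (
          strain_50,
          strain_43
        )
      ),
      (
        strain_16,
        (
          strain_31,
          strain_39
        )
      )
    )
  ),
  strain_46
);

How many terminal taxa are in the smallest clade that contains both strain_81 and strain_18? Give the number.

The MRCA of strain_81 and strain_18 is the node subtending (((strain_13,((strain_83,strain_62),(strain_48,strain_41))),(strain_18,strain_69)),((((strain_81,(strain_24,strain_23)),(strain_2,(strain_14,strain_52),(strain_76,strain_64))),(strain_50,strain_43)),(strain_16,(strain_31,strain_39)))).
That clade contains 20 terminal taxa: strain_13, strain_14, strain_16, strain_18, strain_2, strain_23, strain_24, strain_31, strain_39, strain_41, strain_43, strain_48, strain_50, strain_52, strain_62, strain_64, strain_69, strain_76, strain_81, strain_83.

20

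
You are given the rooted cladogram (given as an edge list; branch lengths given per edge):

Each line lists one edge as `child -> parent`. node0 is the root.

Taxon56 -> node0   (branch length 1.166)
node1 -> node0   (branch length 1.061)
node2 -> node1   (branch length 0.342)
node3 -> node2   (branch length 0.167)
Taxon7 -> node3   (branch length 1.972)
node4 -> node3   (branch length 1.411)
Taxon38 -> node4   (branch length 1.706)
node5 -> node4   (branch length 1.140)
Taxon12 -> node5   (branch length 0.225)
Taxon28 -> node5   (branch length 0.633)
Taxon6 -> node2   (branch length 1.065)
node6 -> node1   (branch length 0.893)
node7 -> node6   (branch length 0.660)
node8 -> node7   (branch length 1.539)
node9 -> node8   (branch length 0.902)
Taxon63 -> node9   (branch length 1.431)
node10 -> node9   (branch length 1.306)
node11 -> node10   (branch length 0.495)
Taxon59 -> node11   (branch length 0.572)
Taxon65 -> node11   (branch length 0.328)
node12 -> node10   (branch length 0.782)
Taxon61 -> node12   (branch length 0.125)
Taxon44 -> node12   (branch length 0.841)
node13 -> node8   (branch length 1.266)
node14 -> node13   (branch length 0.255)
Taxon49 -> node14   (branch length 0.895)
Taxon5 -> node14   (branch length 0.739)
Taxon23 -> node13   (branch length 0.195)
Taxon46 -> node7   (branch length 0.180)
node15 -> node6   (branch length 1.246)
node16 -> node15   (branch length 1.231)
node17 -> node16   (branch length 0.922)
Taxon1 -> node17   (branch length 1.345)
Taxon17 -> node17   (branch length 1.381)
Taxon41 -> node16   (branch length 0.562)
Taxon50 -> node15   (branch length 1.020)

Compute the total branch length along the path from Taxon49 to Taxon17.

The path runs Taxon49 → … → MRCA → … → Taxon17; the MRCA is the node subtending ((((Taxon63,((Taxon59,Taxon65),(Taxon61,Taxon44))),((Taxon49,Taxon5),Taxon23)),Taxon46),(((Taxon1,Taxon17),Taxon41),Taxon50)).
Branch lengths along that path: 0.895 + 0.255 + 1.266 + 1.539 + 0.660 + 1.246 + 1.231 + 0.922 + 1.381 = 9.395.

9.395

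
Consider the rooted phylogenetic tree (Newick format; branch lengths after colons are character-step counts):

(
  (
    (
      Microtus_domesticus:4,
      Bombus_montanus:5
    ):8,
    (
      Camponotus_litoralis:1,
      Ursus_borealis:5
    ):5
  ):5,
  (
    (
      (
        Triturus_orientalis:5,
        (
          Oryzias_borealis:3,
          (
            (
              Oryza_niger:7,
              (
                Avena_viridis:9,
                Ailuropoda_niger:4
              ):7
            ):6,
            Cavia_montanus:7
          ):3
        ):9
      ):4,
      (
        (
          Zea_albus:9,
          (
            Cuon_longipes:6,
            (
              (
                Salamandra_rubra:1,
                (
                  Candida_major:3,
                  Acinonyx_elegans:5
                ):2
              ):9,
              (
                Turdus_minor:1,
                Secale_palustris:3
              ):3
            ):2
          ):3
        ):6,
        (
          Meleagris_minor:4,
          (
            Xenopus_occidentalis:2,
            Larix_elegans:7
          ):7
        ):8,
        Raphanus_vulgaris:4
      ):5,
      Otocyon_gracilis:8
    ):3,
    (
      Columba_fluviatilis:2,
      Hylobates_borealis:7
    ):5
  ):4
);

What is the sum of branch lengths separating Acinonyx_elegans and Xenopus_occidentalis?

44

The path runs Acinonyx_elegans → … → MRCA → … → Xenopus_occidentalis; the MRCA is the node subtending ((Zea_albus,(Cuon_longipes,((Salamandra_rubra,(Candida_major,Acinonyx_elegans)),(Turdus_minor,Secale_palustris)))),(Meleagris_minor,(Xenopus_occidentalis,Larix_elegans)),Raphanus_vulgaris).
Branch lengths along that path: 5 + 2 + 9 + 2 + 3 + 6 + 8 + 7 + 2 = 44.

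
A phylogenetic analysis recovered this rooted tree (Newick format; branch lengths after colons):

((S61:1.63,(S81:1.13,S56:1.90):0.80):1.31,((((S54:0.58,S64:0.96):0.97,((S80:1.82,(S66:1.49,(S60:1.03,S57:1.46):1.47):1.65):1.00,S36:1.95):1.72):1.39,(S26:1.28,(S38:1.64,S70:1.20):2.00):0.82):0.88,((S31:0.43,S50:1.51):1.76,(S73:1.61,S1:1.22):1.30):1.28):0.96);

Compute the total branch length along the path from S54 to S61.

The path runs S54 → … → MRCA → … → S61; the MRCA is the root of the tree.
Branch lengths along that path: 0.58 + 0.97 + 1.39 + 0.88 + 0.96 + 1.31 + 1.63 = 7.72.

7.72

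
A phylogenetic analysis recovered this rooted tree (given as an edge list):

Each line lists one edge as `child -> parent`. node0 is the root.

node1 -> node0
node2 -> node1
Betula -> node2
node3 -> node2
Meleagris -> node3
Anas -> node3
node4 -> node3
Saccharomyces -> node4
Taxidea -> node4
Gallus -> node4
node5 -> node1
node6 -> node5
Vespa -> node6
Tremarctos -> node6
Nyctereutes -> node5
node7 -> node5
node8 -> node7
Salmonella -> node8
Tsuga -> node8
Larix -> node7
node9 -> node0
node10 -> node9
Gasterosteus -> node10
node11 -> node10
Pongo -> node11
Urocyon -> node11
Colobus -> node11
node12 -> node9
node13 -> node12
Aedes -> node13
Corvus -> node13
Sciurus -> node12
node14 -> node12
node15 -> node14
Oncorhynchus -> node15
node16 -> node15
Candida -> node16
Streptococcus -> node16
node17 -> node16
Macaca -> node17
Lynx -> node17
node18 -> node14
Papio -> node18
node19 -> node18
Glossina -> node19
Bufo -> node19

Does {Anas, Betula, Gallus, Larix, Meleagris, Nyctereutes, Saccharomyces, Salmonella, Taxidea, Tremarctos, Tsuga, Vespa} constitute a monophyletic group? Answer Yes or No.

Yes

The most recent common ancestor of these taxa subtends ((Betula,(Meleagris,Anas,(Saccharomyces,Taxidea,Gallus))),((Vespa,Tremarctos),Nyctereutes,((Salmonella,Tsuga),Larix))).
That clade has exactly 12 tips — every listed taxon and nothing else — so the group is monophyletic.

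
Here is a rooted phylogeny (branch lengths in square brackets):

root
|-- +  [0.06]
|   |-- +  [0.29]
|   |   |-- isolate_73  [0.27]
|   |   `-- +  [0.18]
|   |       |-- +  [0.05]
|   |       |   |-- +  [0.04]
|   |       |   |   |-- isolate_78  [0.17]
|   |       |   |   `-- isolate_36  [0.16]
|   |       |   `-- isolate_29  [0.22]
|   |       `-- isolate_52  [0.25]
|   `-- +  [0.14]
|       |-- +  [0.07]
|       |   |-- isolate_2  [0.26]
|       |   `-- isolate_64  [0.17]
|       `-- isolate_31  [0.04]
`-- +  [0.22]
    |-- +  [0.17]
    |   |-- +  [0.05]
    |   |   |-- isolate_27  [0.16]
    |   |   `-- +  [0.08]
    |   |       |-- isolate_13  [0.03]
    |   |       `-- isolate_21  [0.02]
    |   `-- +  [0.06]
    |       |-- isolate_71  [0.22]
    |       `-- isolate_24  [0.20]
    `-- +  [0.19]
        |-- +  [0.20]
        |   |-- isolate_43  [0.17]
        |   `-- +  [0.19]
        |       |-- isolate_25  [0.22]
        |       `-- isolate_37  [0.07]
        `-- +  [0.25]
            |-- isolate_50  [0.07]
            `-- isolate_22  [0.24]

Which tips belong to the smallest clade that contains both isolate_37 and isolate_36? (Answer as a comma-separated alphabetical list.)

Tracing isolate_37: it sits inside (isolate_25,isolate_37).
Tracing isolate_36: it sits inside (isolate_78,isolate_36).
The smallest clade enclosing both is the whole tree (their MRCA is the root), so the answer is all 18 tips in alphabetical order.

isolate_13, isolate_2, isolate_21, isolate_22, isolate_24, isolate_25, isolate_27, isolate_29, isolate_31, isolate_36, isolate_37, isolate_43, isolate_50, isolate_52, isolate_64, isolate_71, isolate_73, isolate_78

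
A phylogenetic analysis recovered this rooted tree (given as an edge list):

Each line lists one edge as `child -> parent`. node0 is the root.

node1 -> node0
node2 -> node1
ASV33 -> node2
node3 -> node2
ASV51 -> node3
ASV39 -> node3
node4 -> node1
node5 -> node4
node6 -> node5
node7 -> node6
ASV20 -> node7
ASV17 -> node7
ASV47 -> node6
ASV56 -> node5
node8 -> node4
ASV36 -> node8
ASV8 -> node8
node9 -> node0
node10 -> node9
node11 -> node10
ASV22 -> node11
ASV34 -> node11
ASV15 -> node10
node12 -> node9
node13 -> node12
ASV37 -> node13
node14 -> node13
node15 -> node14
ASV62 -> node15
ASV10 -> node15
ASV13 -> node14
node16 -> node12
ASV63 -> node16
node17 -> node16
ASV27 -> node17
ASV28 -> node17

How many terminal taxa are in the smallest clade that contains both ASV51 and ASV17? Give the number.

9

The MRCA of ASV51 and ASV17 is the node subtending ((ASV33,(ASV51,ASV39)),((((ASV20,ASV17),ASV47),ASV56),(ASV36,ASV8))).
That clade contains 9 terminal taxa: ASV17, ASV20, ASV33, ASV36, ASV39, ASV47, ASV51, ASV56, ASV8.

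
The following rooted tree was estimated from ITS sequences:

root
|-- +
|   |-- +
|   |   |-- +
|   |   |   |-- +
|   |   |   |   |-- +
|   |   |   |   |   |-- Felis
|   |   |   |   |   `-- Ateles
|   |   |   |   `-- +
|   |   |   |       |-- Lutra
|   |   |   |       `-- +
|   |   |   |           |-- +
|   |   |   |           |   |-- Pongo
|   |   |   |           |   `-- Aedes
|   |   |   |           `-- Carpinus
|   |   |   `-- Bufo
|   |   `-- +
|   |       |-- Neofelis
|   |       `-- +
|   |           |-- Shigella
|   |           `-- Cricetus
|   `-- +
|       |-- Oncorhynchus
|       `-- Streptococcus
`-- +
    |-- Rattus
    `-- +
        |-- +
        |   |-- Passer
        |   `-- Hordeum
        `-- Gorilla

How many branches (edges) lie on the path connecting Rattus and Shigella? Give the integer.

7

The MRCA of Rattus and Shigella is the root of the tree.
From Rattus up to that node: 2 branches. From Shigella up to the same node: 5 branches. Total: 2 + 5 = 7.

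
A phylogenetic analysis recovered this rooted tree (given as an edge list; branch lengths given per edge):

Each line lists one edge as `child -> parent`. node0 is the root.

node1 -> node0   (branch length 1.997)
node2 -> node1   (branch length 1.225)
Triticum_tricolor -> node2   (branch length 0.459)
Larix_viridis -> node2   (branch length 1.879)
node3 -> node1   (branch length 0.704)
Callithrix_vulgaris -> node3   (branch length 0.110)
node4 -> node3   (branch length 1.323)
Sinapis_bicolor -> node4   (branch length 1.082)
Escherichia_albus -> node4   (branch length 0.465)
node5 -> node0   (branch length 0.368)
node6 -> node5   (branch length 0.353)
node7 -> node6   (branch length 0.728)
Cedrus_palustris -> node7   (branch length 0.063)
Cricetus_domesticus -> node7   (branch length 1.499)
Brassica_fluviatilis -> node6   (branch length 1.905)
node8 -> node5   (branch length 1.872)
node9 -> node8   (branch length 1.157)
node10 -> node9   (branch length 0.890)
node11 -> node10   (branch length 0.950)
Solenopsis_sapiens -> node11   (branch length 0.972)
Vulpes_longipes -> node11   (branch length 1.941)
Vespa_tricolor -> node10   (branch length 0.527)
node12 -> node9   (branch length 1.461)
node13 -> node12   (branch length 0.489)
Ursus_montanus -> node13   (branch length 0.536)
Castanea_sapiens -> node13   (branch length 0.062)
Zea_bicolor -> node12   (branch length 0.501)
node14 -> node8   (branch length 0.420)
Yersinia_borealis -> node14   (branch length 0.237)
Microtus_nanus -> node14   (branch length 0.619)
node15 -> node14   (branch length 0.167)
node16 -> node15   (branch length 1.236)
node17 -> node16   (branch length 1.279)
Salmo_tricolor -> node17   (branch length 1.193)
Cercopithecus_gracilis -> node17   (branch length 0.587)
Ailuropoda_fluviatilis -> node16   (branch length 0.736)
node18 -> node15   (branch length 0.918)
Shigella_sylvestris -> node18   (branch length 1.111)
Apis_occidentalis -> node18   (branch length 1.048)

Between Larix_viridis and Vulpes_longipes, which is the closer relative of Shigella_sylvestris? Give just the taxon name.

Vulpes_longipes

The MRCA of Shigella_sylvestris and Vulpes_longipes subtends ((((Solenopsis_sapiens,Vulpes_longipes),Vespa_tricolor),((Ursus_montanus,Castanea_sapiens),Zea_bicolor)),(Yersinia_borealis,Microtus_nanus,(((Salmo_tricolor,Cercopithecus_gracilis),Ailuropoda_fluviatilis),(Shigella_sylvestris,Apis_occidentalis)))) (13 taxa).
The MRCA of Shigella_sylvestris and Larix_viridis is the root, subtending the entire tree (21 taxa).
The first is nested inside the second, so Shigella_sylvestris shares a more recent common ancestor with Vulpes_longipes.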